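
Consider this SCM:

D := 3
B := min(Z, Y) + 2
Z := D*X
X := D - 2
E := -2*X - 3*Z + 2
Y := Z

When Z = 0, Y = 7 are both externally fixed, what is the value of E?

Setting Z = 0, Y = 7 by intervention discards those variables' equations.
X = D - 2  [with D=3]  = 1
E = -2*X - 3*Z + 2  [with X=1, Z=0]  = 0

0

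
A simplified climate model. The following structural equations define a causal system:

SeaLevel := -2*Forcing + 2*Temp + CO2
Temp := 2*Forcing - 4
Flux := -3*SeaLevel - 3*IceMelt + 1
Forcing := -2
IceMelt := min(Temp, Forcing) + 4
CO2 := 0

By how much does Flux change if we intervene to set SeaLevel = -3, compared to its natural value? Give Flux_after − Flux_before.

The intervention breaks the incoming arrows to SeaLevel: SeaLevel := -2*Forcing + 2*Temp + CO2 no longer applies, and SeaLevel = -3.
Temp = 2*Forcing - 4  [with Forcing=-2]  = -8
IceMelt = min(Temp, Forcing) + 4  [with Temp=-8, Forcing=-2]  = -4
Flux = -3*SeaLevel - 3*IceMelt + 1  [with SeaLevel=-3, IceMelt=-4]  = 22
Without intervention: Temp = 2*Forcing - 4  [with Forcing=-2]  = -8; IceMelt = min(Temp, Forcing) + 4  [with Temp=-8, Forcing=-2]  = -4; SeaLevel = -2*Forcing + 2*Temp + CO2  [with Forcing=-2, Temp=-8, CO2=0]  = -12; Flux = -3*SeaLevel - 3*IceMelt + 1  [with SeaLevel=-12, IceMelt=-4]  = 49.
Change = 22 − 49 = -27.

-27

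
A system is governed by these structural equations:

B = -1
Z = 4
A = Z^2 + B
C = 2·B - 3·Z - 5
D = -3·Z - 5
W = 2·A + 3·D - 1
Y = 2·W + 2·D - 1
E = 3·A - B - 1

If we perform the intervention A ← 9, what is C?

-19

The intervention breaks the incoming arrows to A: A = Z^2 + B no longer applies, and A = 9.
C is not downstream of the intervention, so its value is determined by the original equations.
C = 2·B - 3·Z - 5  [with B=-1, Z=4]  = -19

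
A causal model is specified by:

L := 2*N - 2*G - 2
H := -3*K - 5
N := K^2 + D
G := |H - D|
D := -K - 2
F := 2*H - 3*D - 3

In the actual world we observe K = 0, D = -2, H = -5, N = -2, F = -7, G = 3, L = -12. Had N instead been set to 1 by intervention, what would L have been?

-6

The intervention breaks the incoming arrows to N: N := K^2 + D no longer applies, and N = 1.
D = -K - 2  [with K=0]  = -2
H = -3*K - 5  [with K=0]  = -5
G = |H - D|  [with H=-5, D=-2]  = 3
L = 2*N - 2*G - 2  [with N=1, G=3]  = -6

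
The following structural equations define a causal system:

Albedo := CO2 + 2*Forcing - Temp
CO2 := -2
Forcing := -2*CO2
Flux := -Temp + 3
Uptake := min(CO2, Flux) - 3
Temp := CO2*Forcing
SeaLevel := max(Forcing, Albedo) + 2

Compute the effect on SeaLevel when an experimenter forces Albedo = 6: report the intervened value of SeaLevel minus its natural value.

-8

Intervening sets Albedo = 6 and removes its equation (Albedo := CO2 + 2*Forcing - Temp).
Forcing = -2*CO2  [with CO2=-2]  = 4
SeaLevel = max(Forcing, Albedo) + 2  [with Forcing=4, Albedo=6]  = 8
Without intervention: Forcing = -2*CO2  [with CO2=-2]  = 4; Temp = CO2*Forcing  [with CO2=-2, Forcing=4]  = -8; Albedo = CO2 + 2*Forcing - Temp  [with CO2=-2, Forcing=4, Temp=-8]  = 14; SeaLevel = max(Forcing, Albedo) + 2  [with Forcing=4, Albedo=14]  = 16.
Change = 8 − 16 = -8.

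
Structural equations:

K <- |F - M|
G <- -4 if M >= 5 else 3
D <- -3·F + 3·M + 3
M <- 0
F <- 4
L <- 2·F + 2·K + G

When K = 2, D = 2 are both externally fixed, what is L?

15

The joint intervention fixes K = 2, D = 2, removing each variable's own equation.
G = -4 if M >= 5 else 3  [with M=0]  = 3
L = 2·F + 2·K + G  [with F=4, K=2, G=3]  = 15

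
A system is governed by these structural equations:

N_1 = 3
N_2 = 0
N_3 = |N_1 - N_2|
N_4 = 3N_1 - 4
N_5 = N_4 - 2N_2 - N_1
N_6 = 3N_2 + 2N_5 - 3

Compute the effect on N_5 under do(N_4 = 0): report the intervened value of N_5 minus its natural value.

-5

Intervening sets N_4 = 0 and removes its equation (N_4 = 3N_1 - 4).
N_5 = N_4 - 2N_2 - N_1  [with N_4=0, N_2=0, N_1=3]  = -3
Without intervention: N_4 = 3N_1 - 4  [with N_1=3]  = 5; N_5 = N_4 - 2N_2 - N_1  [with N_4=5, N_2=0, N_1=3]  = 2.
Change = -3 − 2 = -5.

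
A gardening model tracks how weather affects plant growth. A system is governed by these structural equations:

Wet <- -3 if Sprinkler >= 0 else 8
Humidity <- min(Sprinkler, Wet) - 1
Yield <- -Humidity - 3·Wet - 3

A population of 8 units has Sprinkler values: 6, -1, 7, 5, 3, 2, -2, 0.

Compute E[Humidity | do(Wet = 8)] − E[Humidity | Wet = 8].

4

Every unit gets Wet=8 under the intervention. Humidity values become 5, -2, 6, 4, 2, 1, -3, -1; E[Humidity|do(Wet=8)] = 1.5.
E[Humidity|Wet=8] averages over only the 2 units with Wet=8 (Sprinkler = -1, -2): Humidity = -2, -3, mean -2.5.
Difference = 1.5 − (-2.5) = 4.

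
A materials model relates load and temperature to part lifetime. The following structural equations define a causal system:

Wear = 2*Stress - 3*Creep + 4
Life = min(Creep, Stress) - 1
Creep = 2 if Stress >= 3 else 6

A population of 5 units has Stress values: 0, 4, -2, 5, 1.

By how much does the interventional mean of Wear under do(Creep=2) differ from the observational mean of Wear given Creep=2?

-5.8

do(Creep=2) breaks Creep's dependence on Stress. With Creep=2 fixed, Wear across the units is -2, 6, -6, 8, 0, mean 1.2.
E[Wear|Creep=2] averages over only the 2 units with Creep=2 (Stress = 4, 5): Wear = 6, 8, mean 7.
Difference = 1.2 − 7 = -5.8.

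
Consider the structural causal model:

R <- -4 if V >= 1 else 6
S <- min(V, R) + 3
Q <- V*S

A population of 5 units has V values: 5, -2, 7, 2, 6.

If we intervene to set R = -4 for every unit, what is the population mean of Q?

Every unit gets R=-4 under the intervention. Q values become -5, 2, -7, -2, -6; E[Q|do(R=-4)] = -3.6.

-3.6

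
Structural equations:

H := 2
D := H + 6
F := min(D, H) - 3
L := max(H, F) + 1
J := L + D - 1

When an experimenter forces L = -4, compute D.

8

The intervention breaks the incoming arrows to L: L := max(H, F) + 1 no longer applies, and L = -4.
Since D is not a descendant of the intervened variable, it is unaffected.
D = H + 6  [with H=2]  = 8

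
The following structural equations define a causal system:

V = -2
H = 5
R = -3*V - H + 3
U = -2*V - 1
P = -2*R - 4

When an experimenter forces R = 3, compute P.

do(R=3) replaces the equation R = -3*V - H + 3 with the constant R = 3.
P = -2*R - 4  [with R=3]  = -10

-10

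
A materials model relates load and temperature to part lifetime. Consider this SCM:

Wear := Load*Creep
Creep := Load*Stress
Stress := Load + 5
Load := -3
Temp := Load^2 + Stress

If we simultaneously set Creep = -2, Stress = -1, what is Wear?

6

The joint intervention fixes Creep = -2, Stress = -1, removing each variable's own equation.
Wear = Load*Creep  [with Load=-3, Creep=-2]  = 6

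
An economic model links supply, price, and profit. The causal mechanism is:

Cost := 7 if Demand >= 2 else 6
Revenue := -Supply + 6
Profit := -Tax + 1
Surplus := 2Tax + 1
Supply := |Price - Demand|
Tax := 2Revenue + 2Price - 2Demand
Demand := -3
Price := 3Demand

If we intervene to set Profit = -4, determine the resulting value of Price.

Under do(Profit=-4), the mechanism Profit := -Tax + 1 is discarded; Profit is fixed at -4.
Price is not downstream of the intervention, so its value is determined by the original equations.
Price = 3Demand  [with Demand=-3]  = -9

-9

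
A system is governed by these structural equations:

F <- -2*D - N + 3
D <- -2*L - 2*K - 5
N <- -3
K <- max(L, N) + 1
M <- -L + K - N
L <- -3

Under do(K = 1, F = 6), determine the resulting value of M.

Setting K = 1, F = 6 by intervention discards those variables' equations.
M = -L + K - N  [with L=-3, K=1, N=-3]  = 7

7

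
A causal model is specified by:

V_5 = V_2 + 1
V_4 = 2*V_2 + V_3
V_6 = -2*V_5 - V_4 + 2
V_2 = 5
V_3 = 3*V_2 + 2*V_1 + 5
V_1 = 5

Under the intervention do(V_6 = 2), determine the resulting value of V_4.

40

do(V_6=2) replaces the equation V_6 = -2*V_5 - V_4 + 2 with the constant V_6 = 2.
No directed path runs from V_6 to V_4, so V_4 keeps its natural value.
V_3 = 3*V_2 + 2*V_1 + 5  [with V_2=5, V_1=5]  = 30
V_4 = 2*V_2 + V_3  [with V_2=5, V_3=30]  = 40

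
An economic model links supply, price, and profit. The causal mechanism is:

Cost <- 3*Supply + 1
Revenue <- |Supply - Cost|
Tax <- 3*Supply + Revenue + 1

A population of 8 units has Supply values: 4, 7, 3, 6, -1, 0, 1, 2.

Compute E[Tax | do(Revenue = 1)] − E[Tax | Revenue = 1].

do(Revenue=1) breaks Revenue's dependence on Supply. With Revenue=1 fixed, Tax across the units is 14, 23, 11, 20, -1, 2, 5, 8, mean 10.25.
Observing Revenue=1 restricts to units where Revenue's equation naturally yields 1: Supply ∈ {-1, 0}. In that subpopulation Tax = -1, 2, mean 0.5.
Difference = 10.25 − 0.5 = 9.75.

9.75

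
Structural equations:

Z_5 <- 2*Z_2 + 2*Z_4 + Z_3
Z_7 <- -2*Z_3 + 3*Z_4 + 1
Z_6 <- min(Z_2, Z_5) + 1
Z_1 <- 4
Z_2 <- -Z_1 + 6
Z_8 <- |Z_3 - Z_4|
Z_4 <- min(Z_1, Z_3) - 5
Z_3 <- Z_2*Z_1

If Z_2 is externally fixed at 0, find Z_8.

5

do(Z_2=0) replaces the equation Z_2 <- -Z_1 + 6 with the constant Z_2 = 0.
Z_3 = Z_2*Z_1  [with Z_2=0, Z_1=4]  = 0
Z_4 = min(Z_1, Z_3) - 5  [with Z_1=4, Z_3=0]  = -5
Z_8 = |Z_3 - Z_4|  [with Z_3=0, Z_4=-5]  = 5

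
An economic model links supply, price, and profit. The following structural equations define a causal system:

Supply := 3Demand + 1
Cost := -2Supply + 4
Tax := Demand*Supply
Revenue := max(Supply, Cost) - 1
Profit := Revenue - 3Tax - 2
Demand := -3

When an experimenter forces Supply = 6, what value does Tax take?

-18

do(Supply=6) replaces the equation Supply := 3Demand + 1 with the constant Supply = 6.
Tax = Demand*Supply  [with Demand=-3, Supply=6]  = -18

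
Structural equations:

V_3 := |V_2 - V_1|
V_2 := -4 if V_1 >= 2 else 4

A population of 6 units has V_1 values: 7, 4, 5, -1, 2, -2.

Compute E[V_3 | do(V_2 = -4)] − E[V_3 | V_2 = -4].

do(V_2=-4) breaks V_2's dependence on V_1. With V_2=-4 fixed, V_3 across the units is 11, 8, 9, 3, 6, 2, mean 6.5.
E[V_3|V_2=-4] averages over only the 4 units with V_2=-4 (V_1 = 7, 4, 5, 2): V_3 = 11, 8, 9, 6, mean 8.5.
Difference = 6.5 − 8.5 = -2.

-2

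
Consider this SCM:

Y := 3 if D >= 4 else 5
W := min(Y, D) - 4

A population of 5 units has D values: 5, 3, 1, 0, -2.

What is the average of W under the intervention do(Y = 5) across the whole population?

-2.6

Under do(Y=5), Y's equation is replaced by Y=5 for every unit. Per-unit W: 1, -1, -3, -4, -6. Mean = -2.6.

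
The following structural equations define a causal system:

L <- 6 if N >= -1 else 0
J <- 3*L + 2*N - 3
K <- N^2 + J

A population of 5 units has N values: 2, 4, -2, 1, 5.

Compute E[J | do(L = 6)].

do(L=6) breaks L's dependence on N. With L=6 fixed, J across the units is 19, 23, 11, 17, 25, mean 19.

19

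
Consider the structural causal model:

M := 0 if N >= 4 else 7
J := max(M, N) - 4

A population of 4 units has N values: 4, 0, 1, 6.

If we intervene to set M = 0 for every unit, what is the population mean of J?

do(M=0) breaks M's dependence on N. With M=0 fixed, J across the units is 0, -4, -3, 2, mean -1.25.

-1.25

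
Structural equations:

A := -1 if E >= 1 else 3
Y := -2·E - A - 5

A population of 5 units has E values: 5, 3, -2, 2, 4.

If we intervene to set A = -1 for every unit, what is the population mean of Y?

Under do(A=-1), A's equation is replaced by A=-1 for every unit. Per-unit Y: -14, -10, 0, -8, -12. Mean = -8.8.

-8.8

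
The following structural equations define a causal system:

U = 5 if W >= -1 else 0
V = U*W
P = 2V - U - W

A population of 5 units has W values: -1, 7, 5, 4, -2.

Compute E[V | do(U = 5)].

13

Every unit gets U=5 under the intervention. V values become -5, 35, 25, 20, -10; E[V|do(U=5)] = 13.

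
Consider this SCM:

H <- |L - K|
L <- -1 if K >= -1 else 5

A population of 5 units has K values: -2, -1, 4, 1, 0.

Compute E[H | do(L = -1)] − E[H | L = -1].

-0.2

Under do(L=-1), L's equation is replaced by L=-1 for every unit. Per-unit H: 1, 0, 5, 2, 1. Mean = 1.8.
Observing L=-1 restricts to units where L's equation naturally yields -1: K ∈ {-1, 4, 1, 0}. In that subpopulation H = 0, 5, 2, 1, mean 2.
Difference = 1.8 − 2 = -0.2.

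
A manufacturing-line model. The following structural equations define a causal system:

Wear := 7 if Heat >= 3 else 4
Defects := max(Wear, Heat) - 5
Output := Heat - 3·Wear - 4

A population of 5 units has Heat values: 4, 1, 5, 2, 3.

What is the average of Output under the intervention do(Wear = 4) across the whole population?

do(Wear=4) breaks Wear's dependence on Heat. With Wear=4 fixed, Output across the units is -12, -15, -11, -14, -13, mean -13.

-13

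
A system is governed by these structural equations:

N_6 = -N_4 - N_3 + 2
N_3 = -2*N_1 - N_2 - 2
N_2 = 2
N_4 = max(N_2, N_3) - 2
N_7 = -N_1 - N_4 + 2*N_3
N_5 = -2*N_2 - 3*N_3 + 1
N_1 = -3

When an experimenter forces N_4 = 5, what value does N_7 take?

2

The intervention breaks the incoming arrows to N_4: N_4 = max(N_2, N_3) - 2 no longer applies, and N_4 = 5.
N_3 = -2*N_1 - N_2 - 2  [with N_1=-3, N_2=2]  = 2
N_7 = -N_1 - N_4 + 2*N_3  [with N_1=-3, N_4=5, N_3=2]  = 2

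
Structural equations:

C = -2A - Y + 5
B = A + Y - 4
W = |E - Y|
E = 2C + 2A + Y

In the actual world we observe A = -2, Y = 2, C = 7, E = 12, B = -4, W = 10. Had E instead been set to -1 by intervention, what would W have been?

Under do(E=-1), the mechanism E = 2C + 2A + Y is discarded; E is fixed at -1.
W = |E - Y|  [with E=-1, Y=2]  = 3

3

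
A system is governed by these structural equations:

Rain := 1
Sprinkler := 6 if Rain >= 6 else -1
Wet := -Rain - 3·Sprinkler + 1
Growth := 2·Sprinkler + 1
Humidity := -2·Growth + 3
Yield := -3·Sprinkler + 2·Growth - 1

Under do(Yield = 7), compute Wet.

do(Yield=7) replaces the equation Yield := -3·Sprinkler + 2·Growth - 1 with the constant Yield = 7.
Wet is not downstream of the intervention, so its value is determined by the original equations.
Sprinkler = 6 if Rain >= 6 else -1  [with Rain=1]  = -1
Wet = -Rain - 3·Sprinkler + 1  [with Rain=1, Sprinkler=-1]  = 3

3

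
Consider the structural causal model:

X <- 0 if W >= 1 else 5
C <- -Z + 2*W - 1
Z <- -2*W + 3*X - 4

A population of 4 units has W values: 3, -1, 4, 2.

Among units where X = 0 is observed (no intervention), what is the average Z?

-10

Observing X=0 restricts to units where X's equation naturally yields 0: W ∈ {3, 4, 2}. In that subpopulation Z = -10, -12, -8, mean -10.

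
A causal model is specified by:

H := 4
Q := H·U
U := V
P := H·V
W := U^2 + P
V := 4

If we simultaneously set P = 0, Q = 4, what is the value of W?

16

Setting P = 0, Q = 4 by intervention discards those variables' equations.
U = V  [with V=4]  = 4
W = U^2 + P  [with U=4, P=0]  = 16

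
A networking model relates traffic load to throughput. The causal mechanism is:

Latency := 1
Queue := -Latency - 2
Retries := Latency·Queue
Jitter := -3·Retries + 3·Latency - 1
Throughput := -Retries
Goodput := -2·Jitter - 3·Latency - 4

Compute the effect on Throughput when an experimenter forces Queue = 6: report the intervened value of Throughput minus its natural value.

do(Queue=6) replaces the equation Queue := -Latency - 2 with the constant Queue = 6.
Retries = Latency·Queue  [with Latency=1, Queue=6]  = 6
Throughput = -Retries  [with Retries=6]  = -6
Without intervention: Queue = -Latency - 2  [with Latency=1]  = -3; Retries = Latency·Queue  [with Latency=1, Queue=-3]  = -3; Throughput = -Retries  [with Retries=-3]  = 3.
Change = -6 − 3 = -9.

-9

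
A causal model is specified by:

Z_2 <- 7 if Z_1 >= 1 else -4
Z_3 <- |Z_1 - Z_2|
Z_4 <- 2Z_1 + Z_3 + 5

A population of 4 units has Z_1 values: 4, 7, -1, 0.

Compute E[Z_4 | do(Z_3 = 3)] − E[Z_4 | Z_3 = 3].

do(Z_3=3) breaks Z_3's dependence on Z_1. With Z_3=3 fixed, Z_4 across the units is 16, 22, 6, 8, mean 13.
E[Z_4|Z_3=3] averages over only the 2 units with Z_3=3 (Z_1 = 4, -1): Z_4 = 16, 6, mean 11.
Difference = 13 − 11 = 2.

2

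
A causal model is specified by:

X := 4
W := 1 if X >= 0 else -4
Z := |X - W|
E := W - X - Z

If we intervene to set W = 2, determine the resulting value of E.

Under do(W=2), the mechanism W := 1 if X >= 0 else -4 is discarded; W is fixed at 2.
Z = |X - W|  [with X=4, W=2]  = 2
E = W - X - Z  [with W=2, X=4, Z=2]  = -4

-4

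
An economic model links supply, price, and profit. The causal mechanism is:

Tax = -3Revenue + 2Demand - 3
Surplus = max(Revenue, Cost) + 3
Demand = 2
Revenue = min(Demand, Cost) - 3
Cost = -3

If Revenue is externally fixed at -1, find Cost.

Under do(Revenue=-1), the mechanism Revenue = min(Demand, Cost) - 3 is discarded; Revenue is fixed at -1.
Since Cost is not a descendant of the intervened variable, it is unaffected.

-3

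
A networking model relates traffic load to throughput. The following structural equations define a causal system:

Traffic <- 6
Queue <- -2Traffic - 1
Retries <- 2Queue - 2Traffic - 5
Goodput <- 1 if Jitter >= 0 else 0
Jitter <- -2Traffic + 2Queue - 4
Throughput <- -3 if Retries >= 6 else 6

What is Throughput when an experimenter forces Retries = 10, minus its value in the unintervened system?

-9

do(Retries=10) replaces the equation Retries <- 2Queue - 2Traffic - 5 with the constant Retries = 10.
Throughput = -3 if Retries >= 6 else 6  [with Retries=10]  = -3
Without intervention: Queue = -2Traffic - 1  [with Traffic=6]  = -13; Retries = 2Queue - 2Traffic - 5  [with Queue=-13, Traffic=6]  = -43; Throughput = -3 if Retries >= 6 else 6  [with Retries=-43]  = 6.
Change = -3 − 6 = -9.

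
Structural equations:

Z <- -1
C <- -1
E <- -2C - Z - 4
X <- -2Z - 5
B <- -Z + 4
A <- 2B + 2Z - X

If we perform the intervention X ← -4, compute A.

Under do(X=-4), the mechanism X <- -2Z - 5 is discarded; X is fixed at -4.
B = -Z + 4  [with Z=-1]  = 5
A = 2B + 2Z - X  [with B=5, Z=-1, X=-4]  = 12

12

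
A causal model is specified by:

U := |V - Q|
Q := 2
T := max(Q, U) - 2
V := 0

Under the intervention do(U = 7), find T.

5

The intervention breaks the incoming arrows to U: U := |V - Q| no longer applies, and U = 7.
T = max(Q, U) - 2  [with Q=2, U=7]  = 5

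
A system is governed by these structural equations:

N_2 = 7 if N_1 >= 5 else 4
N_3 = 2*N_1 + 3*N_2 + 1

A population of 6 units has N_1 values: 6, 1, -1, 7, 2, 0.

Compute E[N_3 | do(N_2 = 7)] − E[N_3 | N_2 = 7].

Every unit gets N_2=7 under the intervention. N_3 values become 34, 24, 20, 36, 26, 22; E[N_3|do(N_2=7)] = 27.
Conditioning on N_2=7 selects the 2 unit(s) with N_1 ∈ {6, 7}. Their N_3 values: 34, 36. Mean = 35.
Difference = 27 − 35 = -8.

-8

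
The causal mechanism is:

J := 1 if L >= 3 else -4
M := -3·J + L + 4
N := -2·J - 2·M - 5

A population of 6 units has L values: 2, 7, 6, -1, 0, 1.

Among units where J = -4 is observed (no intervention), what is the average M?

Observing J=-4 restricts to units where J's equation naturally yields -4: L ∈ {2, -1, 0, 1}. In that subpopulation M = 18, 15, 16, 17, mean 16.5.

16.5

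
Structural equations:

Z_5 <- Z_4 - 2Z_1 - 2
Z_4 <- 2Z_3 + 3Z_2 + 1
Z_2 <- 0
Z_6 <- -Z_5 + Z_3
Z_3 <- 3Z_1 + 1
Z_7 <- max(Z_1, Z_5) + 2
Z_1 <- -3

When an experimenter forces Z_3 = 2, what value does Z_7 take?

11

The intervention breaks the incoming arrows to Z_3: Z_3 <- 3Z_1 + 1 no longer applies, and Z_3 = 2.
Z_4 = 2Z_3 + 3Z_2 + 1  [with Z_3=2, Z_2=0]  = 5
Z_5 = Z_4 - 2Z_1 - 2  [with Z_4=5, Z_1=-3]  = 9
Z_7 = max(Z_1, Z_5) + 2  [with Z_1=-3, Z_5=9]  = 11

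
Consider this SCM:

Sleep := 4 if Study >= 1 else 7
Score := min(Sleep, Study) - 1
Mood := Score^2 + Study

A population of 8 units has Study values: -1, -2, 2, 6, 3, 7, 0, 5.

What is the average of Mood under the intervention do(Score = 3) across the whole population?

do(Score=3) breaks Score's dependence on Study. With Score=3 fixed, Mood across the units is 8, 7, 11, 15, 12, 16, 9, 14, mean 11.5.

11.5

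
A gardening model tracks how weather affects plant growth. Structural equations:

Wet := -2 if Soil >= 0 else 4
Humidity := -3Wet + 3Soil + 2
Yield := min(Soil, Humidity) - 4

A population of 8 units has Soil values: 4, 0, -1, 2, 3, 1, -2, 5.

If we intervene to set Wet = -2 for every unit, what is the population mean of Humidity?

do(Wet=-2) breaks Wet's dependence on Soil. With Wet=-2 fixed, Humidity across the units is 20, 8, 5, 14, 17, 11, 2, 23, mean 12.5.

12.5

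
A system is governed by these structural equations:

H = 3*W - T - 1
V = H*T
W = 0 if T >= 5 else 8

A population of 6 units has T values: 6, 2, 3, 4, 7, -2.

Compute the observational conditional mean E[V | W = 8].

32

E[V|W=8] averages over only the 4 units with W=8 (T = 2, 3, 4, -2): V = 42, 60, 76, -50, mean 32.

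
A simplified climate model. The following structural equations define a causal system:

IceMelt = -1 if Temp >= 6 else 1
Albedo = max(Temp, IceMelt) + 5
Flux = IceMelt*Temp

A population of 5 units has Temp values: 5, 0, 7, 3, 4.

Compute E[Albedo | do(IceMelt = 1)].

Every unit gets IceMelt=1 under the intervention. Albedo values become 10, 6, 12, 8, 9; E[Albedo|do(IceMelt=1)] = 9.

9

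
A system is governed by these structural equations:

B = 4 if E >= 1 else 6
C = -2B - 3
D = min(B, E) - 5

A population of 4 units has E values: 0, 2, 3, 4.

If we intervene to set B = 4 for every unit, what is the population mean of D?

The intervention sets B=4 in all 4 units regardless of E. Recomputing D per unit gives -5, -3, -2, -1; average -2.75.

-2.75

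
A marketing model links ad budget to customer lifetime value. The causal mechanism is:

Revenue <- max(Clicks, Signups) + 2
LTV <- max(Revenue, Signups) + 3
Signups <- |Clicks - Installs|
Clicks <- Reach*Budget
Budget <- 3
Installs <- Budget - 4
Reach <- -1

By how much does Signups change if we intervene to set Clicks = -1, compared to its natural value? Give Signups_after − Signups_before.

do(Clicks=-1) replaces the equation Clicks <- Reach*Budget with the constant Clicks = -1.
Installs = Budget - 4  [with Budget=3]  = -1
Signups = |Clicks - Installs|  [with Clicks=-1, Installs=-1]  = 0
Without intervention: Clicks = Reach*Budget  [with Reach=-1, Budget=3]  = -3; Installs = Budget - 4  [with Budget=3]  = -1; Signups = |Clicks - Installs|  [with Clicks=-3, Installs=-1]  = 2.
Change = 0 − 2 = -2.

-2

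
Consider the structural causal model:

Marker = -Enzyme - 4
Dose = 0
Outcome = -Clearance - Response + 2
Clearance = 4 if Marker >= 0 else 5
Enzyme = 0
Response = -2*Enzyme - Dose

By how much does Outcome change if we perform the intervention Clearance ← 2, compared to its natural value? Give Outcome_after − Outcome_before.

3

The intervention breaks the incoming arrows to Clearance: Clearance = 4 if Marker >= 0 else 5 no longer applies, and Clearance = 2.
Response = -2*Enzyme - Dose  [with Enzyme=0, Dose=0]  = 0
Outcome = -Clearance - Response + 2  [with Clearance=2, Response=0]  = 0
Without intervention: Marker = -Enzyme - 4  [with Enzyme=0]  = -4; Response = -2*Enzyme - Dose  [with Enzyme=0, Dose=0]  = 0; Clearance = 4 if Marker >= 0 else 5  [with Marker=-4]  = 5; Outcome = -Clearance - Response + 2  [with Clearance=5, Response=0]  = -3.
Change = 0 − (-3) = 3.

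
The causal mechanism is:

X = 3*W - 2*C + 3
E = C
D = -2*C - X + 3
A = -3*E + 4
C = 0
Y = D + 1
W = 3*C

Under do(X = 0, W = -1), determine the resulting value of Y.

4

The joint intervention fixes X = 0, W = -1, removing each variable's own equation.
D = -2*C - X + 3  [with C=0, X=0]  = 3
Y = D + 1  [with D=3]  = 4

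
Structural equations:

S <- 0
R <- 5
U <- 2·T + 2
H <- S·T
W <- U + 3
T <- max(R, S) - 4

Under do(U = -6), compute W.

-3

The intervention breaks the incoming arrows to U: U <- 2·T + 2 no longer applies, and U = -6.
W = U + 3  [with U=-6]  = -3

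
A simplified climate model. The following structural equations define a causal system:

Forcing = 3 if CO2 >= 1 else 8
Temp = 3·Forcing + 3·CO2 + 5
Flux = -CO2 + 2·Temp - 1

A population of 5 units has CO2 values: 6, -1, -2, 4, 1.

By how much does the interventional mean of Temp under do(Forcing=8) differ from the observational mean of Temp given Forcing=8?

9.3

Every unit gets Forcing=8 under the intervention. Temp values become 47, 26, 23, 41, 32; E[Temp|do(Forcing=8)] = 33.8.
Conditioning on Forcing=8 selects the 2 unit(s) with CO2 ∈ {-1, -2}. Their Temp values: 26, 23. Mean = 24.5.
Difference = 33.8 − 24.5 = 9.3.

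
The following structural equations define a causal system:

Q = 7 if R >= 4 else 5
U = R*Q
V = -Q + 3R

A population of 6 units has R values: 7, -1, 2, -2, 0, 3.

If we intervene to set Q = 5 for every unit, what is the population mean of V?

-0.5

Every unit gets Q=5 under the intervention. V values become 16, -8, 1, -11, -5, 4; E[V|do(Q=5)] = -0.5.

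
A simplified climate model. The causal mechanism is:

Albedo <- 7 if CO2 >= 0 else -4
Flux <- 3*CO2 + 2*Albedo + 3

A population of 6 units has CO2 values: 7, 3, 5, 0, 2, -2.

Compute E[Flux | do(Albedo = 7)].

24.5

Every unit gets Albedo=7 under the intervention. Flux values become 38, 26, 32, 17, 23, 11; E[Flux|do(Albedo=7)] = 24.5.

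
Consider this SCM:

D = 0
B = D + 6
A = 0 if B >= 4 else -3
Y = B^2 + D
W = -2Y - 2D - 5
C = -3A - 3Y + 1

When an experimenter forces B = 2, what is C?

-2

Under do(B=2), the mechanism B = D + 6 is discarded; B is fixed at 2.
A = 0 if B >= 4 else -3  [with B=2]  = -3
Y = B^2 + D  [with B=2, D=0]  = 4
C = -3A - 3Y + 1  [with A=-3, Y=4]  = -2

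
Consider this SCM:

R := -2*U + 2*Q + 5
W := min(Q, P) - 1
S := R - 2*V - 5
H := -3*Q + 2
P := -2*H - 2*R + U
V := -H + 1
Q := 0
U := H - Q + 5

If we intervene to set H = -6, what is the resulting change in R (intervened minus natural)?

Under do(H=-6), the mechanism H := -3*Q + 2 is discarded; H is fixed at -6.
U = H - Q + 5  [with H=-6, Q=0]  = -1
R = -2*U + 2*Q + 5  [with U=-1, Q=0]  = 7
Without intervention: H = -3*Q + 2  [with Q=0]  = 2; U = H - Q + 5  [with H=2, Q=0]  = 7; R = -2*U + 2*Q + 5  [with U=7, Q=0]  = -9.
Change = 7 − (-9) = 16.

16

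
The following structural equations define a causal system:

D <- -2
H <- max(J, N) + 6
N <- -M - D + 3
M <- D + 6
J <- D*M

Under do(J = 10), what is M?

The intervention breaks the incoming arrows to J: J <- D*M no longer applies, and J = 10.
Since M is not a descendant of the intervened variable, it is unaffected.
M = D + 6  [with D=-2]  = 4

4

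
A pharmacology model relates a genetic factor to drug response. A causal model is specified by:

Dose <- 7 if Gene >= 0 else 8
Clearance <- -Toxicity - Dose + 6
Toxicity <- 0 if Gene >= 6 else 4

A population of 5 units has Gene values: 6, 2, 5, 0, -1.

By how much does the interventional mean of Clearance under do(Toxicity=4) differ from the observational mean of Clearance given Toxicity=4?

0.05

do(Toxicity=4) breaks Toxicity's dependence on Gene. With Toxicity=4 fixed, Clearance across the units is -5, -5, -5, -5, -6, mean -5.2.
E[Clearance|Toxicity=4] averages over only the 4 units with Toxicity=4 (Gene = 2, 5, 0, -1): Clearance = -5, -5, -5, -6, mean -5.25.
Difference = -5.2 − (-5.25) = 0.05.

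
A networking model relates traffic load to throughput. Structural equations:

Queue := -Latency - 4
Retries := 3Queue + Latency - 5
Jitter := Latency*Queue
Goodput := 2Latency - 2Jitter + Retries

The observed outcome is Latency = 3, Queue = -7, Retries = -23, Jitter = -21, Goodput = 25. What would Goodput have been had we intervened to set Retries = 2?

50

do(Retries=2) replaces the equation Retries := 3Queue + Latency - 5 with the constant Retries = 2.
Queue = -Latency - 4  [with Latency=3]  = -7
Jitter = Latency*Queue  [with Latency=3, Queue=-7]  = -21
Goodput = 2Latency - 2Jitter + Retries  [with Latency=3, Jitter=-21, Retries=2]  = 50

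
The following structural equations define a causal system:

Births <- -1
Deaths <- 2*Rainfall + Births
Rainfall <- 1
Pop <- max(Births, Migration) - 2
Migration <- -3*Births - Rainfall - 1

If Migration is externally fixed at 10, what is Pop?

Intervening sets Migration = 10 and removes its equation (Migration <- -3*Births - Rainfall - 1).
Pop = max(Births, Migration) - 2  [with Births=-1, Migration=10]  = 8

8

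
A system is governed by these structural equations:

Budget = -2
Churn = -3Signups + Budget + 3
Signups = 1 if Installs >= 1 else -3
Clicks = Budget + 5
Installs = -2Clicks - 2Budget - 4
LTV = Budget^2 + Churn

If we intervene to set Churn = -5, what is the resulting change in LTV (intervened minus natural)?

-15

The intervention breaks the incoming arrows to Churn: Churn = -3Signups + Budget + 3 no longer applies, and Churn = -5.
LTV = Budget^2 + Churn  [with Budget=-2, Churn=-5]  = -1
Without intervention: Clicks = Budget + 5  [with Budget=-2]  = 3; Installs = -2Clicks - 2Budget - 4  [with Clicks=3, Budget=-2]  = -6; Signups = 1 if Installs >= 1 else -3  [with Installs=-6]  = -3; Churn = -3Signups + Budget + 3  [with Signups=-3, Budget=-2]  = 10; LTV = Budget^2 + Churn  [with Budget=-2, Churn=10]  = 14.
Change = -1 − 14 = -15.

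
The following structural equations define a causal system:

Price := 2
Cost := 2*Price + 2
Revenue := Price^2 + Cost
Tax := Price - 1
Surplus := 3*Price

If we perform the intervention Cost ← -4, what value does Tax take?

1

Under do(Cost=-4), the mechanism Cost := 2*Price + 2 is discarded; Cost is fixed at -4.
Since Tax is not a descendant of the intervened variable, it is unaffected.
Tax = Price - 1  [with Price=2]  = 1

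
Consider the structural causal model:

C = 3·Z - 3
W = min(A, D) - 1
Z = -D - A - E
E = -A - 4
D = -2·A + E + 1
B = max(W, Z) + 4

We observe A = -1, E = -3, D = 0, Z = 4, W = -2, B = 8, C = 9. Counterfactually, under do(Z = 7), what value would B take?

11

Under do(Z=7), the mechanism Z = -D - A - E is discarded; Z is fixed at 7.
E = -A - 4  [with A=-1]  = -3
D = -2·A + E + 1  [with A=-1, E=-3]  = 0
W = min(A, D) - 1  [with A=-1, D=0]  = -2
B = max(W, Z) + 4  [with W=-2, Z=7]  = 11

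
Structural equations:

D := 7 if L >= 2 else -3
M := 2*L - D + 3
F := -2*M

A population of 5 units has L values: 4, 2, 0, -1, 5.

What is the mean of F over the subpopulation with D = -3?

Observing D=-3 restricts to units where D's equation naturally yields -3: L ∈ {0, -1}. In that subpopulation F = -12, -8, mean -10.

-10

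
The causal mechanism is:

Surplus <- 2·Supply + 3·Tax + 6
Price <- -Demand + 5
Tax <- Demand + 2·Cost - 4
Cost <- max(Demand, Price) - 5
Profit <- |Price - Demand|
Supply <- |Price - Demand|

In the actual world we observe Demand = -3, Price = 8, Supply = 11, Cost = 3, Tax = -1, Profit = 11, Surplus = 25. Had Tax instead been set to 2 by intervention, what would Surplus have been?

Under do(Tax=2), the mechanism Tax <- Demand + 2·Cost - 4 is discarded; Tax is fixed at 2.
Price = -Demand + 5  [with Demand=-3]  = 8
Supply = |Price - Demand|  [with Price=8, Demand=-3]  = 11
Surplus = 2·Supply + 3·Tax + 6  [with Supply=11, Tax=2]  = 34

34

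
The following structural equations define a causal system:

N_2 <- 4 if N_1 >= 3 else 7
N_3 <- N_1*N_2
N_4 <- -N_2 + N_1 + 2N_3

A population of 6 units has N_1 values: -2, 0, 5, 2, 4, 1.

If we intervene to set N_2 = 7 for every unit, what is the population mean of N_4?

Every unit gets N_2=7 under the intervention. N_4 values become -37, -7, 68, 23, 53, 8; E[N_4|do(N_2=7)] = 18.

18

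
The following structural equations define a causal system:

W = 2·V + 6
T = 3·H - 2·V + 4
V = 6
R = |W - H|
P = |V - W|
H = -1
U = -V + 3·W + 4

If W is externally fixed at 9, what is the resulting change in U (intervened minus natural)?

-27

The intervention breaks the incoming arrows to W: W = 2·V + 6 no longer applies, and W = 9.
U = -V + 3·W + 4  [with V=6, W=9]  = 25
Without intervention: W = 2·V + 6  [with V=6]  = 18; U = -V + 3·W + 4  [with V=6, W=18]  = 52.
Change = 25 − 52 = -27.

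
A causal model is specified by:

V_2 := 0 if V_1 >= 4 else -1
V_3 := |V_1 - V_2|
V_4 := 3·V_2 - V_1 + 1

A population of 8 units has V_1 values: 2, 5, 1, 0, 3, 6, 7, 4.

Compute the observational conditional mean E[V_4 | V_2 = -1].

E[V_4|V_2=-1] averages over only the 4 units with V_2=-1 (V_1 = 2, 1, 0, 3): V_4 = -4, -3, -2, -5, mean -3.5.

-3.5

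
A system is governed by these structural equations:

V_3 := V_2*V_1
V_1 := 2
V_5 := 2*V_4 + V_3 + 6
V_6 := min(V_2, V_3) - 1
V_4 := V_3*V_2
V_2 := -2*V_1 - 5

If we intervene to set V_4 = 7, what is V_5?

2

Intervening sets V_4 = 7 and removes its equation (V_4 := V_3*V_2).
V_2 = -2*V_1 - 5  [with V_1=2]  = -9
V_3 = V_2*V_1  [with V_2=-9, V_1=2]  = -18
V_5 = 2*V_4 + V_3 + 6  [with V_4=7, V_3=-18]  = 2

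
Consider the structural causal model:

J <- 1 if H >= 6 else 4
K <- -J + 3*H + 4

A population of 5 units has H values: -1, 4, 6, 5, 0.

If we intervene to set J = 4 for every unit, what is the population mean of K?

The intervention sets J=4 in all 5 units regardless of H. Recomputing K per unit gives -3, 12, 18, 15, 0; average 8.4.

8.4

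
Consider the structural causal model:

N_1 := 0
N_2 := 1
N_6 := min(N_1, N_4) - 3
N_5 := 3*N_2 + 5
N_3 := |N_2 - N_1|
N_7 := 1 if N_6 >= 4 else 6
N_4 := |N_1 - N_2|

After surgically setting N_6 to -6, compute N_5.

8

do(N_6=-6) replaces the equation N_6 := min(N_1, N_4) - 3 with the constant N_6 = -6.
Since N_5 is not a descendant of the intervened variable, it is unaffected.
N_5 = 3*N_2 + 5  [with N_2=1]  = 8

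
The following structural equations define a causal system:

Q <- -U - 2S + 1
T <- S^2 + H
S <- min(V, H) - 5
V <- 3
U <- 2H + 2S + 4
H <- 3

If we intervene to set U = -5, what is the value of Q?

10

The intervention breaks the incoming arrows to U: U <- 2H + 2S + 4 no longer applies, and U = -5.
S = min(V, H) - 5  [with V=3, H=3]  = -2
Q = -U - 2S + 1  [with U=-5, S=-2]  = 10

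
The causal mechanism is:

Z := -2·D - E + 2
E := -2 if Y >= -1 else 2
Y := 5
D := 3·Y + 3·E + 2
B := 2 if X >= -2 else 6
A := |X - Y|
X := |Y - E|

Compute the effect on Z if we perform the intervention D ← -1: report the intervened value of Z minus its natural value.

Intervening sets D = -1 and removes its equation (D := 3·Y + 3·E + 2).
E = -2 if Y >= -1 else 2  [with Y=5]  = -2
Z = -2·D - E + 2  [with D=-1, E=-2]  = 6
Without intervention: E = -2 if Y >= -1 else 2  [with Y=5]  = -2; D = 3·Y + 3·E + 2  [with Y=5, E=-2]  = 11; Z = -2·D - E + 2  [with D=11, E=-2]  = -18.
Change = 6 − (-18) = 24.

24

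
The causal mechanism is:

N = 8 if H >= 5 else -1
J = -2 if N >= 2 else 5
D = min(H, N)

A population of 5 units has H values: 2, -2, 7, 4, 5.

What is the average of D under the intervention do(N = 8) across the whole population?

Every unit gets N=8 under the intervention. D values become 2, -2, 7, 4, 5; E[D|do(N=8)] = 3.2.

3.2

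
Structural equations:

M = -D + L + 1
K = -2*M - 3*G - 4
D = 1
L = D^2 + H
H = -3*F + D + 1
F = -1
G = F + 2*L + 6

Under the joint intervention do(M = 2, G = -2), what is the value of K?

Setting M = 2, G = -2 by intervention discards those variables' equations.
K = -2*M - 3*G - 4  [with M=2, G=-2]  = -2

-2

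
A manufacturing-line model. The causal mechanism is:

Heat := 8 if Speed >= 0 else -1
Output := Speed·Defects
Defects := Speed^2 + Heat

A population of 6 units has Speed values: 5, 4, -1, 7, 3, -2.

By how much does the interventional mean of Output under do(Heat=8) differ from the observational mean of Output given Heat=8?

Under do(Heat=8), Heat's equation is replaced by Heat=8 for every unit. Per-unit Output: 165, 96, -9, 399, 51, -24. Mean = 113.
Conditioning on Heat=8 selects the 4 unit(s) with Speed ∈ {5, 4, 7, 3}. Their Output values: 165, 96, 399, 51. Mean = 177.75.
Difference = 113 − 177.75 = -64.75.

-64.75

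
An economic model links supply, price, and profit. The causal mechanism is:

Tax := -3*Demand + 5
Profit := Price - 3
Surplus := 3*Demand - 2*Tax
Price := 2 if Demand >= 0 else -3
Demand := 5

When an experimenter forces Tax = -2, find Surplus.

do(Tax=-2) replaces the equation Tax := -3*Demand + 5 with the constant Tax = -2.
Surplus = 3*Demand - 2*Tax  [with Demand=5, Tax=-2]  = 19

19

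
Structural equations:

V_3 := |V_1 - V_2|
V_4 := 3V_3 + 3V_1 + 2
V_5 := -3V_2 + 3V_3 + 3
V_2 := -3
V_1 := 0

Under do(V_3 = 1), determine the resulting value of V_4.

5

The intervention breaks the incoming arrows to V_3: V_3 := |V_1 - V_2| no longer applies, and V_3 = 1.
V_4 = 3V_3 + 3V_1 + 2  [with V_3=1, V_1=0]  = 5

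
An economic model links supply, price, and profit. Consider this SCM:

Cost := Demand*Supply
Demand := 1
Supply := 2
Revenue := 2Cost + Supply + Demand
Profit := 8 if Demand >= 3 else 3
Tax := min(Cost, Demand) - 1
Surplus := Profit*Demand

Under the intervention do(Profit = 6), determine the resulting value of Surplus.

6

Intervening sets Profit = 6 and removes its equation (Profit := 8 if Demand >= 3 else 3).
Surplus = Profit*Demand  [with Profit=6, Demand=1]  = 6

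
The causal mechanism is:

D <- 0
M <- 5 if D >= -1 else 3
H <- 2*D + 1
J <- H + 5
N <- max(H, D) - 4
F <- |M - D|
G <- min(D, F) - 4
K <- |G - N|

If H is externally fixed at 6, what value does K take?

6

The intervention breaks the incoming arrows to H: H <- 2*D + 1 no longer applies, and H = 6.
M = 5 if D >= -1 else 3  [with D=0]  = 5
N = max(H, D) - 4  [with H=6, D=0]  = 2
F = |M - D|  [with M=5, D=0]  = 5
G = min(D, F) - 4  [with D=0, F=5]  = -4
K = |G - N|  [with G=-4, N=2]  = 6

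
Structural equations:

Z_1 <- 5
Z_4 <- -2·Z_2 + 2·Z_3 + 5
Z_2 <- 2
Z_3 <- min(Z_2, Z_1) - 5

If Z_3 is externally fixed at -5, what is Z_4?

The intervention breaks the incoming arrows to Z_3: Z_3 <- min(Z_2, Z_1) - 5 no longer applies, and Z_3 = -5.
Z_4 = -2·Z_2 + 2·Z_3 + 5  [with Z_2=2, Z_3=-5]  = -9

-9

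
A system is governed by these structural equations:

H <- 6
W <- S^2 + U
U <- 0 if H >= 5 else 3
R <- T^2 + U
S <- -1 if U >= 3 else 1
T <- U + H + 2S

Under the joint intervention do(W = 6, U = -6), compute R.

-2

The joint intervention fixes W = 6, U = -6, removing each variable's own equation.
S = -1 if U >= 3 else 1  [with U=-6]  = 1
T = U + H + 2S  [with U=-6, H=6, S=1]  = 2
R = T^2 + U  [with T=2, U=-6]  = -2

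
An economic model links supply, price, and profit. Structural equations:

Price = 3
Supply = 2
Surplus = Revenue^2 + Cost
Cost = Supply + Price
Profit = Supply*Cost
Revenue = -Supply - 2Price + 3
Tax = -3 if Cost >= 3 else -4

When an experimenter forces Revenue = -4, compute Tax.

Intervening sets Revenue = -4 and removes its equation (Revenue = -Supply - 2Price + 3).
No directed path runs from Revenue to Tax, so Tax keeps its natural value.
Cost = Supply + Price  [with Supply=2, Price=3]  = 5
Tax = -3 if Cost >= 3 else -4  [with Cost=5]  = -3

-3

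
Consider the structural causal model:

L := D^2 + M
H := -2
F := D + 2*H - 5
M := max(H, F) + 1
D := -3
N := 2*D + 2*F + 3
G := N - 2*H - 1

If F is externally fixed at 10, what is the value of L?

The intervention breaks the incoming arrows to F: F := D + 2*H - 5 no longer applies, and F = 10.
M = max(H, F) + 1  [with H=-2, F=10]  = 11
L = D^2 + M  [with D=-3, M=11]  = 20

20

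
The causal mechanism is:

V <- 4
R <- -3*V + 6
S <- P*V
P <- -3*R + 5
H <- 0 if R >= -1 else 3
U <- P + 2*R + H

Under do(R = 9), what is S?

-88

Under do(R=9), the mechanism R <- -3*V + 6 is discarded; R is fixed at 9.
P = -3*R + 5  [with R=9]  = -22
S = P*V  [with P=-22, V=4]  = -88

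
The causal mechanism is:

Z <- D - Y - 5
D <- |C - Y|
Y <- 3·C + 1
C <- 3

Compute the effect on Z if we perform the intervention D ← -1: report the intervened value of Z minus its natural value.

-8

The intervention breaks the incoming arrows to D: D <- |C - Y| no longer applies, and D = -1.
Y = 3·C + 1  [with C=3]  = 10
Z = D - Y - 5  [with D=-1, Y=10]  = -16
Without intervention: Y = 3·C + 1  [with C=3]  = 10; D = |C - Y|  [with C=3, Y=10]  = 7; Z = D - Y - 5  [with D=7, Y=10]  = -8.
Change = -16 − (-8) = -8.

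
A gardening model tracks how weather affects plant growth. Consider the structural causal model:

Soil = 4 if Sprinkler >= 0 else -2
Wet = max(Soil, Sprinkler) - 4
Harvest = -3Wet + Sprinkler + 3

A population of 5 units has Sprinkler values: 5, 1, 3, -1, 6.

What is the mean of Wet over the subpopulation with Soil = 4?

E[Wet|Soil=4] averages over only the 4 units with Soil=4 (Sprinkler = 5, 1, 3, 6): Wet = 1, 0, 0, 2, mean 0.75.

0.75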